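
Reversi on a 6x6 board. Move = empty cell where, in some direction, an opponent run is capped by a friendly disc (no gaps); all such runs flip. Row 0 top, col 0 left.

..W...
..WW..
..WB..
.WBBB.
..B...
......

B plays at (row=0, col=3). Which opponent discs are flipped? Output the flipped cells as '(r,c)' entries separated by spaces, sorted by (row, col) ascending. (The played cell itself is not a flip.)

Answer: (1,3)

Derivation:
Dir NW: edge -> no flip
Dir N: edge -> no flip
Dir NE: edge -> no flip
Dir W: opp run (0,2), next='.' -> no flip
Dir E: first cell '.' (not opp) -> no flip
Dir SW: opp run (1,2), next='.' -> no flip
Dir S: opp run (1,3) capped by B -> flip
Dir SE: first cell '.' (not opp) -> no flip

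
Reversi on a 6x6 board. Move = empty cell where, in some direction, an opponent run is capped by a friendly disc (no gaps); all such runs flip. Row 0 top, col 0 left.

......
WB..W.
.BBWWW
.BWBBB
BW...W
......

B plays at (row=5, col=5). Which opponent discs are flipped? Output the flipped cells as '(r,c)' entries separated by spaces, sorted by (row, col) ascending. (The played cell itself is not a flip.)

Answer: (4,5)

Derivation:
Dir NW: first cell '.' (not opp) -> no flip
Dir N: opp run (4,5) capped by B -> flip
Dir NE: edge -> no flip
Dir W: first cell '.' (not opp) -> no flip
Dir E: edge -> no flip
Dir SW: edge -> no flip
Dir S: edge -> no flip
Dir SE: edge -> no flip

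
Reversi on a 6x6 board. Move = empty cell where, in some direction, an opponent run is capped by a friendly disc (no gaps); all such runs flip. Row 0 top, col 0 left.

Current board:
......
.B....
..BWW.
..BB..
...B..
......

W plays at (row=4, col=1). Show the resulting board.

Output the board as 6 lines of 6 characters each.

Place W at (4,1); scan 8 dirs for brackets.
Dir NW: first cell '.' (not opp) -> no flip
Dir N: first cell '.' (not opp) -> no flip
Dir NE: opp run (3,2) capped by W -> flip
Dir W: first cell '.' (not opp) -> no flip
Dir E: first cell '.' (not opp) -> no flip
Dir SW: first cell '.' (not opp) -> no flip
Dir S: first cell '.' (not opp) -> no flip
Dir SE: first cell '.' (not opp) -> no flip
All flips: (3,2)

Answer: ......
.B....
..BWW.
..WB..
.W.B..
......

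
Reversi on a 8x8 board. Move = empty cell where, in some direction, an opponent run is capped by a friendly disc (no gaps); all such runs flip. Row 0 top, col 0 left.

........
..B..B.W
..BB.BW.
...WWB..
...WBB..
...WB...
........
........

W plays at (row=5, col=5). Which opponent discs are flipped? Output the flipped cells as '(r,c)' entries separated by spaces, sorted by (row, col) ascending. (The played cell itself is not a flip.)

Dir NW: opp run (4,4) capped by W -> flip
Dir N: opp run (4,5) (3,5) (2,5) (1,5), next='.' -> no flip
Dir NE: first cell '.' (not opp) -> no flip
Dir W: opp run (5,4) capped by W -> flip
Dir E: first cell '.' (not opp) -> no flip
Dir SW: first cell '.' (not opp) -> no flip
Dir S: first cell '.' (not opp) -> no flip
Dir SE: first cell '.' (not opp) -> no flip

Answer: (4,4) (5,4)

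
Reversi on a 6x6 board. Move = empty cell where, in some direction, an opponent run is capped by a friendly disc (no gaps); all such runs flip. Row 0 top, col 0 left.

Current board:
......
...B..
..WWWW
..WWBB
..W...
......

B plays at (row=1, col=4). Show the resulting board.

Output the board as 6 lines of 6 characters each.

Answer: ......
...BB.
..WWBW
..WWBB
..W...
......

Derivation:
Place B at (1,4); scan 8 dirs for brackets.
Dir NW: first cell '.' (not opp) -> no flip
Dir N: first cell '.' (not opp) -> no flip
Dir NE: first cell '.' (not opp) -> no flip
Dir W: first cell 'B' (not opp) -> no flip
Dir E: first cell '.' (not opp) -> no flip
Dir SW: opp run (2,3) (3,2), next='.' -> no flip
Dir S: opp run (2,4) capped by B -> flip
Dir SE: opp run (2,5), next=edge -> no flip
All flips: (2,4)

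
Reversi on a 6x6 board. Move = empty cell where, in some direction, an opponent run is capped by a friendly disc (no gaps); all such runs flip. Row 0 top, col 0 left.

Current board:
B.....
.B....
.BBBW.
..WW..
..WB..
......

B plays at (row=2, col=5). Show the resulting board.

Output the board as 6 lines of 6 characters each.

Answer: B.....
.B....
.BBBBB
..WW..
..WB..
......

Derivation:
Place B at (2,5); scan 8 dirs for brackets.
Dir NW: first cell '.' (not opp) -> no flip
Dir N: first cell '.' (not opp) -> no flip
Dir NE: edge -> no flip
Dir W: opp run (2,4) capped by B -> flip
Dir E: edge -> no flip
Dir SW: first cell '.' (not opp) -> no flip
Dir S: first cell '.' (not opp) -> no flip
Dir SE: edge -> no flip
All flips: (2,4)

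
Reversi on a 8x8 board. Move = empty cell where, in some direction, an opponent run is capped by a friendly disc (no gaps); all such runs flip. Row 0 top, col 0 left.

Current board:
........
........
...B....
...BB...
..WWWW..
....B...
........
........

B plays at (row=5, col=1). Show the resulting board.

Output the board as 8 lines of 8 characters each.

Answer: ........
........
...B....
...BB...
..BWWW..
.B..B...
........
........

Derivation:
Place B at (5,1); scan 8 dirs for brackets.
Dir NW: first cell '.' (not opp) -> no flip
Dir N: first cell '.' (not opp) -> no flip
Dir NE: opp run (4,2) capped by B -> flip
Dir W: first cell '.' (not opp) -> no flip
Dir E: first cell '.' (not opp) -> no flip
Dir SW: first cell '.' (not opp) -> no flip
Dir S: first cell '.' (not opp) -> no flip
Dir SE: first cell '.' (not opp) -> no flip
All flips: (4,2)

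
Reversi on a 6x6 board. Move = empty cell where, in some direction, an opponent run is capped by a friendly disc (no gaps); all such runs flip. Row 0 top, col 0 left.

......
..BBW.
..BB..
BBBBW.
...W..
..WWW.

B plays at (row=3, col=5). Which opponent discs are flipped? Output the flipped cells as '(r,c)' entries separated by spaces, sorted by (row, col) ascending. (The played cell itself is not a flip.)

Dir NW: first cell '.' (not opp) -> no flip
Dir N: first cell '.' (not opp) -> no flip
Dir NE: edge -> no flip
Dir W: opp run (3,4) capped by B -> flip
Dir E: edge -> no flip
Dir SW: first cell '.' (not opp) -> no flip
Dir S: first cell '.' (not opp) -> no flip
Dir SE: edge -> no flip

Answer: (3,4)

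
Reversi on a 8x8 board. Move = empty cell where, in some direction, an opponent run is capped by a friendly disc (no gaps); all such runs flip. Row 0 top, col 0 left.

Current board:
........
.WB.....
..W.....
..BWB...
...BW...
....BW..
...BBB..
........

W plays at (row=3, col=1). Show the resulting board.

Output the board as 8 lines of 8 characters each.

Answer: ........
.WB.....
..W.....
.WWWB...
...BW...
....BW..
...BBB..
........

Derivation:
Place W at (3,1); scan 8 dirs for brackets.
Dir NW: first cell '.' (not opp) -> no flip
Dir N: first cell '.' (not opp) -> no flip
Dir NE: first cell 'W' (not opp) -> no flip
Dir W: first cell '.' (not opp) -> no flip
Dir E: opp run (3,2) capped by W -> flip
Dir SW: first cell '.' (not opp) -> no flip
Dir S: first cell '.' (not opp) -> no flip
Dir SE: first cell '.' (not opp) -> no flip
All flips: (3,2)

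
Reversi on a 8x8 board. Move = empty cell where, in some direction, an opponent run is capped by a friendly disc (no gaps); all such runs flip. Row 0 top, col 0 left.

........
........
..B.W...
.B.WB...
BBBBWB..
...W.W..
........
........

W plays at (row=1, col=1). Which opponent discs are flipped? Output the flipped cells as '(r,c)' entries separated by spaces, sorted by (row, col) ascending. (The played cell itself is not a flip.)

Dir NW: first cell '.' (not opp) -> no flip
Dir N: first cell '.' (not opp) -> no flip
Dir NE: first cell '.' (not opp) -> no flip
Dir W: first cell '.' (not opp) -> no flip
Dir E: first cell '.' (not opp) -> no flip
Dir SW: first cell '.' (not opp) -> no flip
Dir S: first cell '.' (not opp) -> no flip
Dir SE: opp run (2,2) capped by W -> flip

Answer: (2,2)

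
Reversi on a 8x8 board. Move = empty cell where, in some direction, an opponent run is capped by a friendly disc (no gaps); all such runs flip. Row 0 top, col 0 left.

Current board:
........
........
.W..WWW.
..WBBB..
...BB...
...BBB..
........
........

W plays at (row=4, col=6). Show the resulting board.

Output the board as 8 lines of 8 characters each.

Place W at (4,6); scan 8 dirs for brackets.
Dir NW: opp run (3,5) capped by W -> flip
Dir N: first cell '.' (not opp) -> no flip
Dir NE: first cell '.' (not opp) -> no flip
Dir W: first cell '.' (not opp) -> no flip
Dir E: first cell '.' (not opp) -> no flip
Dir SW: opp run (5,5), next='.' -> no flip
Dir S: first cell '.' (not opp) -> no flip
Dir SE: first cell '.' (not opp) -> no flip
All flips: (3,5)

Answer: ........
........
.W..WWW.
..WBBW..
...BB.W.
...BBB..
........
........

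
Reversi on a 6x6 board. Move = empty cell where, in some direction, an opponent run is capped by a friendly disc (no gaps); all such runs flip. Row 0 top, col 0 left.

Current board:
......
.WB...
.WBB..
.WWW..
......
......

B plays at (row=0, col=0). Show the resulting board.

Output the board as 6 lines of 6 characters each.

Place B at (0,0); scan 8 dirs for brackets.
Dir NW: edge -> no flip
Dir N: edge -> no flip
Dir NE: edge -> no flip
Dir W: edge -> no flip
Dir E: first cell '.' (not opp) -> no flip
Dir SW: edge -> no flip
Dir S: first cell '.' (not opp) -> no flip
Dir SE: opp run (1,1) capped by B -> flip
All flips: (1,1)

Answer: B.....
.BB...
.WBB..
.WWW..
......
......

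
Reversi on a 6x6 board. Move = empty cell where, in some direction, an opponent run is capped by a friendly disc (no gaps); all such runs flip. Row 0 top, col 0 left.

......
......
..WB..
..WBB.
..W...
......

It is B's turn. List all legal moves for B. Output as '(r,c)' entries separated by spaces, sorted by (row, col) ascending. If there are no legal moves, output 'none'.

Answer: (1,1) (2,1) (3,1) (4,1) (5,1)

Derivation:
(1,1): flips 1 -> legal
(1,2): no bracket -> illegal
(1,3): no bracket -> illegal
(2,1): flips 1 -> legal
(3,1): flips 1 -> legal
(4,1): flips 1 -> legal
(4,3): no bracket -> illegal
(5,1): flips 1 -> legal
(5,2): no bracket -> illegal
(5,3): no bracket -> illegal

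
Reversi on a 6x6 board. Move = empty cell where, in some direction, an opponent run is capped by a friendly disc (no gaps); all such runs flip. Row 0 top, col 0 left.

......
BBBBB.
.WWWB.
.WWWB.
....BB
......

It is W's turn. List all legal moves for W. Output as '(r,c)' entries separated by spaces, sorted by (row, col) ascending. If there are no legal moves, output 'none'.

Answer: (0,0) (0,1) (0,2) (0,3) (0,4) (0,5) (1,5) (2,5) (3,5) (5,5)

Derivation:
(0,0): flips 1 -> legal
(0,1): flips 2 -> legal
(0,2): flips 1 -> legal
(0,3): flips 2 -> legal
(0,4): flips 1 -> legal
(0,5): flips 1 -> legal
(1,5): flips 1 -> legal
(2,0): no bracket -> illegal
(2,5): flips 1 -> legal
(3,5): flips 1 -> legal
(4,3): no bracket -> illegal
(5,3): no bracket -> illegal
(5,4): no bracket -> illegal
(5,5): flips 1 -> legal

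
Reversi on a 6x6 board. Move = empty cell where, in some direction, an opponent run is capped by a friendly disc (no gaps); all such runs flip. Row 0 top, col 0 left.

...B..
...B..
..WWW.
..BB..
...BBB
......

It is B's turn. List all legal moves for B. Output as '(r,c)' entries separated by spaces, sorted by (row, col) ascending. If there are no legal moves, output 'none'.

Answer: (1,1) (1,2) (1,4) (1,5) (3,1) (3,5)

Derivation:
(1,1): flips 1 -> legal
(1,2): flips 1 -> legal
(1,4): flips 1 -> legal
(1,5): flips 1 -> legal
(2,1): no bracket -> illegal
(2,5): no bracket -> illegal
(3,1): flips 1 -> legal
(3,4): no bracket -> illegal
(3,5): flips 1 -> legal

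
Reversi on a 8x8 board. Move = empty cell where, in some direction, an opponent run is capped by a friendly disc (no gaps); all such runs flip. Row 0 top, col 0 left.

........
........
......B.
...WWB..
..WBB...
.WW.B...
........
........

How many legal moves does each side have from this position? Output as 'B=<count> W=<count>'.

-- B to move --
(2,2): flips 1 -> legal
(2,3): flips 1 -> legal
(2,4): flips 1 -> legal
(2,5): flips 1 -> legal
(3,1): no bracket -> illegal
(3,2): flips 2 -> legal
(4,0): no bracket -> illegal
(4,1): flips 1 -> legal
(4,5): no bracket -> illegal
(5,0): no bracket -> illegal
(5,3): no bracket -> illegal
(6,0): no bracket -> illegal
(6,1): flips 1 -> legal
(6,2): no bracket -> illegal
(6,3): no bracket -> illegal
B mobility = 7
-- W to move --
(1,5): no bracket -> illegal
(1,6): no bracket -> illegal
(1,7): no bracket -> illegal
(2,4): no bracket -> illegal
(2,5): no bracket -> illegal
(2,7): no bracket -> illegal
(3,2): no bracket -> illegal
(3,6): flips 1 -> legal
(3,7): no bracket -> illegal
(4,5): flips 2 -> legal
(4,6): no bracket -> illegal
(5,3): flips 1 -> legal
(5,5): flips 1 -> legal
(6,3): no bracket -> illegal
(6,4): flips 2 -> legal
(6,5): no bracket -> illegal
W mobility = 5

Answer: B=7 W=5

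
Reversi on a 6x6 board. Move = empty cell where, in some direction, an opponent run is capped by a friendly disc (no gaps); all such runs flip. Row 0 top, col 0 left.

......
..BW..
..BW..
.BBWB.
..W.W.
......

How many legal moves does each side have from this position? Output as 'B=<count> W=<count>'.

Answer: B=7 W=11

Derivation:
-- B to move --
(0,2): no bracket -> illegal
(0,3): no bracket -> illegal
(0,4): flips 1 -> legal
(1,4): flips 2 -> legal
(2,4): flips 1 -> legal
(3,5): no bracket -> illegal
(4,1): no bracket -> illegal
(4,3): no bracket -> illegal
(4,5): no bracket -> illegal
(5,1): no bracket -> illegal
(5,2): flips 1 -> legal
(5,3): flips 1 -> legal
(5,4): flips 1 -> legal
(5,5): flips 2 -> legal
B mobility = 7
-- W to move --
(0,1): flips 1 -> legal
(0,2): flips 3 -> legal
(0,3): no bracket -> illegal
(1,1): flips 2 -> legal
(2,0): flips 1 -> legal
(2,1): flips 1 -> legal
(2,4): flips 1 -> legal
(2,5): no bracket -> illegal
(3,0): flips 2 -> legal
(3,5): flips 1 -> legal
(4,0): flips 2 -> legal
(4,1): flips 1 -> legal
(4,3): no bracket -> illegal
(4,5): flips 1 -> legal
W mobility = 11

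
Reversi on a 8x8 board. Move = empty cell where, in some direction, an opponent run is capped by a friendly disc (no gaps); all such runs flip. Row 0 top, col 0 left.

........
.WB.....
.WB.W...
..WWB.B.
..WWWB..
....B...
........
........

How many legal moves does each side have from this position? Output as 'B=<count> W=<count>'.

Answer: B=9 W=9

Derivation:
-- B to move --
(0,0): flips 1 -> legal
(0,1): no bracket -> illegal
(0,2): no bracket -> illegal
(1,0): flips 4 -> legal
(1,3): no bracket -> illegal
(1,4): flips 1 -> legal
(1,5): no bracket -> illegal
(2,0): flips 1 -> legal
(2,3): no bracket -> illegal
(2,5): no bracket -> illegal
(3,0): flips 1 -> legal
(3,1): flips 2 -> legal
(3,5): no bracket -> illegal
(4,1): flips 3 -> legal
(5,1): no bracket -> illegal
(5,2): flips 3 -> legal
(5,3): no bracket -> illegal
(5,5): flips 2 -> legal
B mobility = 9
-- W to move --
(0,1): no bracket -> illegal
(0,2): flips 2 -> legal
(0,3): flips 1 -> legal
(1,3): flips 1 -> legal
(2,3): flips 1 -> legal
(2,5): flips 1 -> legal
(2,6): no bracket -> illegal
(2,7): no bracket -> illegal
(3,1): no bracket -> illegal
(3,5): flips 1 -> legal
(3,7): no bracket -> illegal
(4,6): flips 1 -> legal
(4,7): no bracket -> illegal
(5,3): no bracket -> illegal
(5,5): no bracket -> illegal
(5,6): no bracket -> illegal
(6,3): no bracket -> illegal
(6,4): flips 1 -> legal
(6,5): flips 1 -> legal
W mobility = 9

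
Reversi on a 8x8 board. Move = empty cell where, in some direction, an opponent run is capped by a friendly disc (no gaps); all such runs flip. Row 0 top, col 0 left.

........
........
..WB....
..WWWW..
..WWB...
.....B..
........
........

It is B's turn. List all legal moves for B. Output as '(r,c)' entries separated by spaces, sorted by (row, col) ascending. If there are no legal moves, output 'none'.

Answer: (1,1) (2,1) (2,4) (2,6) (4,1) (4,5) (5,3)

Derivation:
(1,1): flips 2 -> legal
(1,2): no bracket -> illegal
(1,3): no bracket -> illegal
(2,1): flips 1 -> legal
(2,4): flips 1 -> legal
(2,5): no bracket -> illegal
(2,6): flips 1 -> legal
(3,1): no bracket -> illegal
(3,6): no bracket -> illegal
(4,1): flips 3 -> legal
(4,5): flips 1 -> legal
(4,6): no bracket -> illegal
(5,1): no bracket -> illegal
(5,2): no bracket -> illegal
(5,3): flips 2 -> legal
(5,4): no bracket -> illegal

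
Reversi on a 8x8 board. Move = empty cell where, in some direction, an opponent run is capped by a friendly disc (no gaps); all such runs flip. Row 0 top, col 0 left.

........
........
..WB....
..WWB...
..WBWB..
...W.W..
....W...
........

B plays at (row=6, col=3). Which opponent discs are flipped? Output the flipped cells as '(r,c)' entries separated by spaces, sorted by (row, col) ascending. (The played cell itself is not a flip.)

Answer: (5,3)

Derivation:
Dir NW: first cell '.' (not opp) -> no flip
Dir N: opp run (5,3) capped by B -> flip
Dir NE: first cell '.' (not opp) -> no flip
Dir W: first cell '.' (not opp) -> no flip
Dir E: opp run (6,4), next='.' -> no flip
Dir SW: first cell '.' (not opp) -> no flip
Dir S: first cell '.' (not opp) -> no flip
Dir SE: first cell '.' (not opp) -> no flip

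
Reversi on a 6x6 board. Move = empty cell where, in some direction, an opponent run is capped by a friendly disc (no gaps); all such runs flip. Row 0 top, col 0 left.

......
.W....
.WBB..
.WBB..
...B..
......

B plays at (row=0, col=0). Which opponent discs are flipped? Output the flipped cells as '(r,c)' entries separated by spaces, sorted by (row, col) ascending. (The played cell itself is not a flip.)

Dir NW: edge -> no flip
Dir N: edge -> no flip
Dir NE: edge -> no flip
Dir W: edge -> no flip
Dir E: first cell '.' (not opp) -> no flip
Dir SW: edge -> no flip
Dir S: first cell '.' (not opp) -> no flip
Dir SE: opp run (1,1) capped by B -> flip

Answer: (1,1)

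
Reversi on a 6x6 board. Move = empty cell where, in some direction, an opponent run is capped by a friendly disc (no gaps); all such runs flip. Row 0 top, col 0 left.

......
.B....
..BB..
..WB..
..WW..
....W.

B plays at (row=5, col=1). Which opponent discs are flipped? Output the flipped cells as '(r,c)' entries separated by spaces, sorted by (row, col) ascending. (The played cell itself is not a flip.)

Answer: (4,2)

Derivation:
Dir NW: first cell '.' (not opp) -> no flip
Dir N: first cell '.' (not opp) -> no flip
Dir NE: opp run (4,2) capped by B -> flip
Dir W: first cell '.' (not opp) -> no flip
Dir E: first cell '.' (not opp) -> no flip
Dir SW: edge -> no flip
Dir S: edge -> no flip
Dir SE: edge -> no flip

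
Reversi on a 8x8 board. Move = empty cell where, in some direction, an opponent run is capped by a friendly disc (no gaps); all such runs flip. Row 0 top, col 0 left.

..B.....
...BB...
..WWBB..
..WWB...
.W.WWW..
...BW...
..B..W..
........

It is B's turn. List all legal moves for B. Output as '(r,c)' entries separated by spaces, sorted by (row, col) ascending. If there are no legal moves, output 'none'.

Answer: (1,2) (2,1) (3,1) (3,5) (4,2) (5,0) (5,2) (5,5) (5,6) (6,4)

Derivation:
(1,1): no bracket -> illegal
(1,2): flips 1 -> legal
(2,1): flips 2 -> legal
(3,0): no bracket -> illegal
(3,1): flips 3 -> legal
(3,5): flips 1 -> legal
(3,6): no bracket -> illegal
(4,0): no bracket -> illegal
(4,2): flips 1 -> legal
(4,6): no bracket -> illegal
(5,0): flips 3 -> legal
(5,1): no bracket -> illegal
(5,2): flips 1 -> legal
(5,5): flips 1 -> legal
(5,6): flips 1 -> legal
(6,3): no bracket -> illegal
(6,4): flips 2 -> legal
(6,6): no bracket -> illegal
(7,4): no bracket -> illegal
(7,5): no bracket -> illegal
(7,6): no bracket -> illegal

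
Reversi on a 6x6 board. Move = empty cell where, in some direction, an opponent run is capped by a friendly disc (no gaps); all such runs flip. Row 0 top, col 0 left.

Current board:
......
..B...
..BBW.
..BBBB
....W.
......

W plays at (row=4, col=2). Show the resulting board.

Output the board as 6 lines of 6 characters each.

Answer: ......
..B...
..BBW.
..BWBB
..W.W.
......

Derivation:
Place W at (4,2); scan 8 dirs for brackets.
Dir NW: first cell '.' (not opp) -> no flip
Dir N: opp run (3,2) (2,2) (1,2), next='.' -> no flip
Dir NE: opp run (3,3) capped by W -> flip
Dir W: first cell '.' (not opp) -> no flip
Dir E: first cell '.' (not opp) -> no flip
Dir SW: first cell '.' (not opp) -> no flip
Dir S: first cell '.' (not opp) -> no flip
Dir SE: first cell '.' (not opp) -> no flip
All flips: (3,3)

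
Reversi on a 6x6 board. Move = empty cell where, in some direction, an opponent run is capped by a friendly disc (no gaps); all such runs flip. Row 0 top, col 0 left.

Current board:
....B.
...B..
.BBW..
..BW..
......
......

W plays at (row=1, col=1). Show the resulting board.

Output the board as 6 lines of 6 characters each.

Place W at (1,1); scan 8 dirs for brackets.
Dir NW: first cell '.' (not opp) -> no flip
Dir N: first cell '.' (not opp) -> no flip
Dir NE: first cell '.' (not opp) -> no flip
Dir W: first cell '.' (not opp) -> no flip
Dir E: first cell '.' (not opp) -> no flip
Dir SW: first cell '.' (not opp) -> no flip
Dir S: opp run (2,1), next='.' -> no flip
Dir SE: opp run (2,2) capped by W -> flip
All flips: (2,2)

Answer: ....B.
.W.B..
.BWW..
..BW..
......
......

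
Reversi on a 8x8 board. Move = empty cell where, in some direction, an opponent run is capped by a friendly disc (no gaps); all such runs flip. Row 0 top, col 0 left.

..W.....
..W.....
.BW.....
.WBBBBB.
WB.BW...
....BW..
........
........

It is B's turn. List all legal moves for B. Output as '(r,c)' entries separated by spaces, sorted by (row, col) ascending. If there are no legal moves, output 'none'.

(0,1): no bracket -> illegal
(0,3): flips 1 -> legal
(1,1): flips 1 -> legal
(1,3): no bracket -> illegal
(2,0): no bracket -> illegal
(2,3): flips 1 -> legal
(3,0): flips 1 -> legal
(4,2): no bracket -> illegal
(4,5): flips 1 -> legal
(4,6): no bracket -> illegal
(5,0): no bracket -> illegal
(5,1): no bracket -> illegal
(5,3): flips 1 -> legal
(5,6): flips 1 -> legal
(6,4): no bracket -> illegal
(6,5): no bracket -> illegal
(6,6): flips 2 -> legal

Answer: (0,3) (1,1) (2,3) (3,0) (4,5) (5,3) (5,6) (6,6)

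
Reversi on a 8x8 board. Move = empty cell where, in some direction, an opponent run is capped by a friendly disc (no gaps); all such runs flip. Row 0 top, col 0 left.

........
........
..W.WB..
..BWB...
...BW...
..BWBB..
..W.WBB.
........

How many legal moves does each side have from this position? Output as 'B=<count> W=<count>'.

-- B to move --
(1,1): flips 3 -> legal
(1,2): flips 1 -> legal
(1,3): no bracket -> illegal
(1,4): flips 1 -> legal
(1,5): no bracket -> illegal
(2,1): no bracket -> illegal
(2,3): flips 2 -> legal
(3,1): no bracket -> illegal
(3,5): no bracket -> illegal
(4,2): no bracket -> illegal
(4,5): flips 1 -> legal
(5,1): no bracket -> illegal
(6,1): no bracket -> illegal
(6,3): flips 2 -> legal
(7,1): no bracket -> illegal
(7,2): flips 1 -> legal
(7,3): flips 1 -> legal
(7,4): flips 1 -> legal
(7,5): no bracket -> illegal
B mobility = 9
-- W to move --
(1,4): no bracket -> illegal
(1,5): no bracket -> illegal
(1,6): no bracket -> illegal
(2,1): no bracket -> illegal
(2,3): no bracket -> illegal
(2,6): flips 1 -> legal
(3,1): flips 1 -> legal
(3,5): flips 1 -> legal
(3,6): no bracket -> illegal
(4,1): no bracket -> illegal
(4,2): flips 3 -> legal
(4,5): no bracket -> illegal
(4,6): flips 1 -> legal
(5,1): flips 1 -> legal
(5,6): flips 2 -> legal
(5,7): no bracket -> illegal
(6,1): no bracket -> illegal
(6,3): no bracket -> illegal
(6,7): flips 2 -> legal
(7,4): no bracket -> illegal
(7,5): no bracket -> illegal
(7,6): no bracket -> illegal
(7,7): flips 2 -> legal
W mobility = 9

Answer: B=9 W=9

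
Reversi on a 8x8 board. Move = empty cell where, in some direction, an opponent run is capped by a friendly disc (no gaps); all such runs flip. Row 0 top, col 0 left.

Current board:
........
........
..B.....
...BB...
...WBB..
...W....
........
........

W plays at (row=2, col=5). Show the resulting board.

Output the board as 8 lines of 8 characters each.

Answer: ........
........
..B..W..
...BW...
...WBB..
...W....
........
........

Derivation:
Place W at (2,5); scan 8 dirs for brackets.
Dir NW: first cell '.' (not opp) -> no flip
Dir N: first cell '.' (not opp) -> no flip
Dir NE: first cell '.' (not opp) -> no flip
Dir W: first cell '.' (not opp) -> no flip
Dir E: first cell '.' (not opp) -> no flip
Dir SW: opp run (3,4) capped by W -> flip
Dir S: first cell '.' (not opp) -> no flip
Dir SE: first cell '.' (not opp) -> no flip
All flips: (3,4)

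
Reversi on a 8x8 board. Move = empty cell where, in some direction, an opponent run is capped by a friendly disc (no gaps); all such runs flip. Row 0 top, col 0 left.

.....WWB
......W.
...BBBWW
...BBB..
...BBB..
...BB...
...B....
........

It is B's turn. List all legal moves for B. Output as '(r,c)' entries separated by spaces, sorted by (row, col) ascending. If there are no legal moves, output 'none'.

(0,4): flips 2 -> legal
(1,4): no bracket -> illegal
(1,5): no bracket -> illegal
(1,7): flips 1 -> legal
(3,6): no bracket -> illegal
(3,7): no bracket -> illegal

Answer: (0,4) (1,7)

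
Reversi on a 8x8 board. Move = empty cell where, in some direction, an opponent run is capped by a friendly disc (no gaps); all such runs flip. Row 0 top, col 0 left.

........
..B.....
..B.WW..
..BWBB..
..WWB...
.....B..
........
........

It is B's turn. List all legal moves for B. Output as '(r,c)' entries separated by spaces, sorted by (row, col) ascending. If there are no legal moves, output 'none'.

(1,3): flips 1 -> legal
(1,4): flips 1 -> legal
(1,5): flips 1 -> legal
(1,6): flips 1 -> legal
(2,3): no bracket -> illegal
(2,6): no bracket -> illegal
(3,1): no bracket -> illegal
(3,6): no bracket -> illegal
(4,1): flips 2 -> legal
(5,1): no bracket -> illegal
(5,2): flips 2 -> legal
(5,3): no bracket -> illegal
(5,4): flips 1 -> legal

Answer: (1,3) (1,4) (1,5) (1,6) (4,1) (5,2) (5,4)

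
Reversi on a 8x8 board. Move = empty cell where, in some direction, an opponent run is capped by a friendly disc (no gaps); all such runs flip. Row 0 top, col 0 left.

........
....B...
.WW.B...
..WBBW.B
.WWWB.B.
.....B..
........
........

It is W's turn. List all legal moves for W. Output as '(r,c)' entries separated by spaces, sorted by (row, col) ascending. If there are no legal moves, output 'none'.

(0,3): no bracket -> illegal
(0,4): no bracket -> illegal
(0,5): no bracket -> illegal
(1,3): flips 1 -> legal
(1,5): flips 2 -> legal
(2,3): flips 1 -> legal
(2,5): flips 1 -> legal
(2,6): no bracket -> illegal
(2,7): no bracket -> illegal
(3,6): no bracket -> illegal
(4,5): flips 1 -> legal
(4,7): no bracket -> illegal
(5,3): flips 1 -> legal
(5,4): no bracket -> illegal
(5,6): no bracket -> illegal
(5,7): flips 1 -> legal
(6,4): no bracket -> illegal
(6,5): no bracket -> illegal
(6,6): flips 3 -> legal

Answer: (1,3) (1,5) (2,3) (2,5) (4,5) (5,3) (5,7) (6,6)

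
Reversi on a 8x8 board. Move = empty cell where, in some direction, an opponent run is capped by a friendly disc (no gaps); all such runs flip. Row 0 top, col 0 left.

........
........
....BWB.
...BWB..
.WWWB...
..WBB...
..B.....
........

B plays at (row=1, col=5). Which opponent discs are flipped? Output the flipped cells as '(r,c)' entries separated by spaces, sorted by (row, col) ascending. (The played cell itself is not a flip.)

Dir NW: first cell '.' (not opp) -> no flip
Dir N: first cell '.' (not opp) -> no flip
Dir NE: first cell '.' (not opp) -> no flip
Dir W: first cell '.' (not opp) -> no flip
Dir E: first cell '.' (not opp) -> no flip
Dir SW: first cell 'B' (not opp) -> no flip
Dir S: opp run (2,5) capped by B -> flip
Dir SE: first cell 'B' (not opp) -> no flip

Answer: (2,5)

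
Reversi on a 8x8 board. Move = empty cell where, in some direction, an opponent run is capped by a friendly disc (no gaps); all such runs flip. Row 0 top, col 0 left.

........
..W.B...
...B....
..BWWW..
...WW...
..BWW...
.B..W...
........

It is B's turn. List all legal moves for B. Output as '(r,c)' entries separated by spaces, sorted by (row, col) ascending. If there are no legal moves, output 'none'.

(0,1): flips 1 -> legal
(0,2): no bracket -> illegal
(0,3): no bracket -> illegal
(1,1): no bracket -> illegal
(1,3): no bracket -> illegal
(2,1): no bracket -> illegal
(2,2): no bracket -> illegal
(2,4): no bracket -> illegal
(2,5): flips 2 -> legal
(2,6): no bracket -> illegal
(3,6): flips 3 -> legal
(4,2): no bracket -> illegal
(4,5): flips 1 -> legal
(4,6): no bracket -> illegal
(5,5): flips 2 -> legal
(6,2): no bracket -> illegal
(6,3): flips 3 -> legal
(6,5): flips 2 -> legal
(7,3): no bracket -> illegal
(7,4): no bracket -> illegal
(7,5): no bracket -> illegal

Answer: (0,1) (2,5) (3,6) (4,5) (5,5) (6,3) (6,5)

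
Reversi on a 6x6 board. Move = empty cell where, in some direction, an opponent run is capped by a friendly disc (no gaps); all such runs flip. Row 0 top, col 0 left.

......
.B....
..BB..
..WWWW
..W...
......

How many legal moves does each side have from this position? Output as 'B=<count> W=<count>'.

-- B to move --
(2,1): no bracket -> illegal
(2,4): no bracket -> illegal
(2,5): no bracket -> illegal
(3,1): no bracket -> illegal
(4,1): flips 1 -> legal
(4,3): flips 1 -> legal
(4,4): flips 1 -> legal
(4,5): flips 1 -> legal
(5,1): no bracket -> illegal
(5,2): flips 2 -> legal
(5,3): no bracket -> illegal
B mobility = 5
-- W to move --
(0,0): flips 2 -> legal
(0,1): no bracket -> illegal
(0,2): no bracket -> illegal
(1,0): no bracket -> illegal
(1,2): flips 2 -> legal
(1,3): flips 1 -> legal
(1,4): flips 1 -> legal
(2,0): no bracket -> illegal
(2,1): no bracket -> illegal
(2,4): no bracket -> illegal
(3,1): no bracket -> illegal
W mobility = 4

Answer: B=5 W=4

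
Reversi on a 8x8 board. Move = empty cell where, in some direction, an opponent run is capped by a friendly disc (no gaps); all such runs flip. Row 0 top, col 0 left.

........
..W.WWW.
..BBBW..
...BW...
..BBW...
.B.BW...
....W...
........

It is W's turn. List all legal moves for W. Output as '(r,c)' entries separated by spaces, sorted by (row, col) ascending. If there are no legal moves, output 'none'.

(1,1): flips 2 -> legal
(1,3): no bracket -> illegal
(2,1): flips 3 -> legal
(3,1): flips 2 -> legal
(3,2): flips 4 -> legal
(3,5): no bracket -> illegal
(4,0): no bracket -> illegal
(4,1): flips 2 -> legal
(5,0): no bracket -> illegal
(5,2): flips 2 -> legal
(6,0): flips 4 -> legal
(6,1): no bracket -> illegal
(6,2): flips 1 -> legal
(6,3): no bracket -> illegal

Answer: (1,1) (2,1) (3,1) (3,2) (4,1) (5,2) (6,0) (6,2)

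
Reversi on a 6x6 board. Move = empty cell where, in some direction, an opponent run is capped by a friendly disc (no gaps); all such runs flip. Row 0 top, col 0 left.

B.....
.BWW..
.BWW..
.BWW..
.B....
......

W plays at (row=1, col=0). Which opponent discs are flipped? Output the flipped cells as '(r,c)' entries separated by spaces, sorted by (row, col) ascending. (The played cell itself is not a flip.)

Answer: (1,1) (2,1)

Derivation:
Dir NW: edge -> no flip
Dir N: opp run (0,0), next=edge -> no flip
Dir NE: first cell '.' (not opp) -> no flip
Dir W: edge -> no flip
Dir E: opp run (1,1) capped by W -> flip
Dir SW: edge -> no flip
Dir S: first cell '.' (not opp) -> no flip
Dir SE: opp run (2,1) capped by W -> flip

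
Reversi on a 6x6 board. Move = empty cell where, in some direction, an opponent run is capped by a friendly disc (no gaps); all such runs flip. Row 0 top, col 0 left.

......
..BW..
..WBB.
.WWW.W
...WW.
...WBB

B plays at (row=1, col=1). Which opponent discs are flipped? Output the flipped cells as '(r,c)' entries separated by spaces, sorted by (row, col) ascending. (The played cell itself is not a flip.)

Answer: (2,2) (3,3) (4,4)

Derivation:
Dir NW: first cell '.' (not opp) -> no flip
Dir N: first cell '.' (not opp) -> no flip
Dir NE: first cell '.' (not opp) -> no flip
Dir W: first cell '.' (not opp) -> no flip
Dir E: first cell 'B' (not opp) -> no flip
Dir SW: first cell '.' (not opp) -> no flip
Dir S: first cell '.' (not opp) -> no flip
Dir SE: opp run (2,2) (3,3) (4,4) capped by B -> flip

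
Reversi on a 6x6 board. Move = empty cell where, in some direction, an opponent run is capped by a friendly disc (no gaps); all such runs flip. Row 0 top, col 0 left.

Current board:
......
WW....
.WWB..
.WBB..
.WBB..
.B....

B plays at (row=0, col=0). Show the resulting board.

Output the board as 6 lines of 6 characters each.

Place B at (0,0); scan 8 dirs for brackets.
Dir NW: edge -> no flip
Dir N: edge -> no flip
Dir NE: edge -> no flip
Dir W: edge -> no flip
Dir E: first cell '.' (not opp) -> no flip
Dir SW: edge -> no flip
Dir S: opp run (1,0), next='.' -> no flip
Dir SE: opp run (1,1) (2,2) capped by B -> flip
All flips: (1,1) (2,2)

Answer: B.....
WB....
.WBB..
.WBB..
.WBB..
.B....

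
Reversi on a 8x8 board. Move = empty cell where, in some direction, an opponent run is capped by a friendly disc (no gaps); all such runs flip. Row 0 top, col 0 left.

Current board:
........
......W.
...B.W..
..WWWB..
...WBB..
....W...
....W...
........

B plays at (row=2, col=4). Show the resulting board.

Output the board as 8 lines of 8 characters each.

Place B at (2,4); scan 8 dirs for brackets.
Dir NW: first cell '.' (not opp) -> no flip
Dir N: first cell '.' (not opp) -> no flip
Dir NE: first cell '.' (not opp) -> no flip
Dir W: first cell 'B' (not opp) -> no flip
Dir E: opp run (2,5), next='.' -> no flip
Dir SW: opp run (3,3), next='.' -> no flip
Dir S: opp run (3,4) capped by B -> flip
Dir SE: first cell 'B' (not opp) -> no flip
All flips: (3,4)

Answer: ........
......W.
...BBW..
..WWBB..
...WBB..
....W...
....W...
........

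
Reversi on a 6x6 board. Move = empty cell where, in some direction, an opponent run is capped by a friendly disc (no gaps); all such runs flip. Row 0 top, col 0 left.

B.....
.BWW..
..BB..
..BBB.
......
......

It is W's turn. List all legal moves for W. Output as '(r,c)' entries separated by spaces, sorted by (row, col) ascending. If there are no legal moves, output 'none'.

(0,1): no bracket -> illegal
(0,2): no bracket -> illegal
(1,0): flips 1 -> legal
(1,4): no bracket -> illegal
(2,0): no bracket -> illegal
(2,1): no bracket -> illegal
(2,4): no bracket -> illegal
(2,5): no bracket -> illegal
(3,1): flips 1 -> legal
(3,5): no bracket -> illegal
(4,1): no bracket -> illegal
(4,2): flips 2 -> legal
(4,3): flips 2 -> legal
(4,4): no bracket -> illegal
(4,5): flips 2 -> legal

Answer: (1,0) (3,1) (4,2) (4,3) (4,5)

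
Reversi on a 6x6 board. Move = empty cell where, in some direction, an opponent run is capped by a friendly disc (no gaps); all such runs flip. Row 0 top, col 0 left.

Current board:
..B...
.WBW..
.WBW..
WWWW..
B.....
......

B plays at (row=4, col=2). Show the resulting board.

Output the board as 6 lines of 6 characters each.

Answer: ..B...
.WBW..
.WBW..
WWBW..
B.B...
......

Derivation:
Place B at (4,2); scan 8 dirs for brackets.
Dir NW: opp run (3,1), next='.' -> no flip
Dir N: opp run (3,2) capped by B -> flip
Dir NE: opp run (3,3), next='.' -> no flip
Dir W: first cell '.' (not opp) -> no flip
Dir E: first cell '.' (not opp) -> no flip
Dir SW: first cell '.' (not opp) -> no flip
Dir S: first cell '.' (not opp) -> no flip
Dir SE: first cell '.' (not opp) -> no flip
All flips: (3,2)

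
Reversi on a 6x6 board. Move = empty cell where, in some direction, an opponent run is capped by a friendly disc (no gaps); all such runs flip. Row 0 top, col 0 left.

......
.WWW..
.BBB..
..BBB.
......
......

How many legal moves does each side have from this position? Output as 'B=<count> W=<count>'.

-- B to move --
(0,0): flips 1 -> legal
(0,1): flips 2 -> legal
(0,2): flips 1 -> legal
(0,3): flips 2 -> legal
(0,4): flips 1 -> legal
(1,0): no bracket -> illegal
(1,4): no bracket -> illegal
(2,0): no bracket -> illegal
(2,4): no bracket -> illegal
B mobility = 5
-- W to move --
(1,0): no bracket -> illegal
(1,4): no bracket -> illegal
(2,0): no bracket -> illegal
(2,4): no bracket -> illegal
(2,5): no bracket -> illegal
(3,0): flips 1 -> legal
(3,1): flips 2 -> legal
(3,5): no bracket -> illegal
(4,1): no bracket -> illegal
(4,2): flips 2 -> legal
(4,3): flips 2 -> legal
(4,4): flips 2 -> legal
(4,5): flips 2 -> legal
W mobility = 6

Answer: B=5 W=6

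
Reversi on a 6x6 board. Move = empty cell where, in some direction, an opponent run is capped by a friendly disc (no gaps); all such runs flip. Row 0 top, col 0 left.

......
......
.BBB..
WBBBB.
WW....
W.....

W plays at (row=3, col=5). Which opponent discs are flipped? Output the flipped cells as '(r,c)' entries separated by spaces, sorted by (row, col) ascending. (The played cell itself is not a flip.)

Dir NW: first cell '.' (not opp) -> no flip
Dir N: first cell '.' (not opp) -> no flip
Dir NE: edge -> no flip
Dir W: opp run (3,4) (3,3) (3,2) (3,1) capped by W -> flip
Dir E: edge -> no flip
Dir SW: first cell '.' (not opp) -> no flip
Dir S: first cell '.' (not opp) -> no flip
Dir SE: edge -> no flip

Answer: (3,1) (3,2) (3,3) (3,4)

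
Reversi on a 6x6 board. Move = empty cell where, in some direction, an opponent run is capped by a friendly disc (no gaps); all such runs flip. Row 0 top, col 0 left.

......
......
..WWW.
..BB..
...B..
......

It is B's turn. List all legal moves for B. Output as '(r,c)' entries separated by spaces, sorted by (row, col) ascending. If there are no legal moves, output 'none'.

Answer: (1,1) (1,2) (1,3) (1,4) (1,5)

Derivation:
(1,1): flips 1 -> legal
(1,2): flips 1 -> legal
(1,3): flips 1 -> legal
(1,4): flips 1 -> legal
(1,5): flips 1 -> legal
(2,1): no bracket -> illegal
(2,5): no bracket -> illegal
(3,1): no bracket -> illegal
(3,4): no bracket -> illegal
(3,5): no bracket -> illegal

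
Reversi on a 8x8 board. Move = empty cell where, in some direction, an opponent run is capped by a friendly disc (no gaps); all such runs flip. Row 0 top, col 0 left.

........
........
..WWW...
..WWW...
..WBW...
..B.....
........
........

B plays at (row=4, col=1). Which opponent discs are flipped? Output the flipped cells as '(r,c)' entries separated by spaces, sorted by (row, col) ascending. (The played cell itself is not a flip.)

Dir NW: first cell '.' (not opp) -> no flip
Dir N: first cell '.' (not opp) -> no flip
Dir NE: opp run (3,2) (2,3), next='.' -> no flip
Dir W: first cell '.' (not opp) -> no flip
Dir E: opp run (4,2) capped by B -> flip
Dir SW: first cell '.' (not opp) -> no flip
Dir S: first cell '.' (not opp) -> no flip
Dir SE: first cell 'B' (not opp) -> no flip

Answer: (4,2)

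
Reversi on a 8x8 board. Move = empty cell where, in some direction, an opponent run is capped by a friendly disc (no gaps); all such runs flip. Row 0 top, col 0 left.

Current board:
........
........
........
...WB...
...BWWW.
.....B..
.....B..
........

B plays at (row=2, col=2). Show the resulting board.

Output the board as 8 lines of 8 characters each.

Answer: ........
........
..B.....
...BB...
...BBWW.
.....B..
.....B..
........

Derivation:
Place B at (2,2); scan 8 dirs for brackets.
Dir NW: first cell '.' (not opp) -> no flip
Dir N: first cell '.' (not opp) -> no flip
Dir NE: first cell '.' (not opp) -> no flip
Dir W: first cell '.' (not opp) -> no flip
Dir E: first cell '.' (not opp) -> no flip
Dir SW: first cell '.' (not opp) -> no flip
Dir S: first cell '.' (not opp) -> no flip
Dir SE: opp run (3,3) (4,4) capped by B -> flip
All flips: (3,3) (4,4)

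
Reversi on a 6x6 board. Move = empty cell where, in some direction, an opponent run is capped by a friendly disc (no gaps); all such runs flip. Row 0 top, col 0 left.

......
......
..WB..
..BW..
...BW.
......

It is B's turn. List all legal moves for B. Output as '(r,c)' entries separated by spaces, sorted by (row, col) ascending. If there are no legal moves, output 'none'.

Answer: (1,2) (2,1) (3,4) (4,5)

Derivation:
(1,1): no bracket -> illegal
(1,2): flips 1 -> legal
(1,3): no bracket -> illegal
(2,1): flips 1 -> legal
(2,4): no bracket -> illegal
(3,1): no bracket -> illegal
(3,4): flips 1 -> legal
(3,5): no bracket -> illegal
(4,2): no bracket -> illegal
(4,5): flips 1 -> legal
(5,3): no bracket -> illegal
(5,4): no bracket -> illegal
(5,5): no bracket -> illegal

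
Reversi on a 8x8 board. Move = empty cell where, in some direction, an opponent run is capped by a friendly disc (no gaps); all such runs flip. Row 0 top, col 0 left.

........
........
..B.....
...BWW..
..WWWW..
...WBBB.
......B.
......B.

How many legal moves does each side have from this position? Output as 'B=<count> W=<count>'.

Answer: B=8 W=10

Derivation:
-- B to move --
(2,3): flips 2 -> legal
(2,4): flips 2 -> legal
(2,5): flips 2 -> legal
(2,6): no bracket -> illegal
(3,1): no bracket -> illegal
(3,2): flips 1 -> legal
(3,6): flips 3 -> legal
(4,1): no bracket -> illegal
(4,6): no bracket -> illegal
(5,1): flips 1 -> legal
(5,2): flips 1 -> legal
(6,2): no bracket -> illegal
(6,3): flips 2 -> legal
(6,4): no bracket -> illegal
B mobility = 8
-- W to move --
(1,1): flips 2 -> legal
(1,2): no bracket -> illegal
(1,3): no bracket -> illegal
(2,1): no bracket -> illegal
(2,3): flips 1 -> legal
(2,4): flips 1 -> legal
(3,1): no bracket -> illegal
(3,2): flips 1 -> legal
(4,6): no bracket -> illegal
(4,7): no bracket -> illegal
(5,7): flips 3 -> legal
(6,3): flips 1 -> legal
(6,4): flips 1 -> legal
(6,5): flips 2 -> legal
(6,7): flips 1 -> legal
(7,5): no bracket -> illegal
(7,7): flips 2 -> legal
W mobility = 10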